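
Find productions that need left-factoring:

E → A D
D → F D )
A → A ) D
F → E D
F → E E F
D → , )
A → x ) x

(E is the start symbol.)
Left-factoring is needed when two productions for the same non-terminal
share a common prefix on the right-hand side.

Productions for D:
  D → F D )
  D → , )
Productions for A:
  A → A ) D
  A → x ) x
Productions for F:
  F → E D
  F → E E F

Found common prefix 'E' in productions for F

Answer: Yes, F has productions with common prefix 'E'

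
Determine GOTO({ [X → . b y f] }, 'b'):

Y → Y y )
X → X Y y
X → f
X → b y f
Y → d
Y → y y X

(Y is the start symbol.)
GOTO(I, 'b') = CLOSURE({ [A → αX.β] : [A → α.Xβ] ∈ I, X = 'b' })

Items with dot before 'b', with the dot advanced:
  [X → . b y f] → [X → b . y f]
Closure adds nothing (no advanced item has the dot before a non-terminal).

GOTO = { [X → b . y f] }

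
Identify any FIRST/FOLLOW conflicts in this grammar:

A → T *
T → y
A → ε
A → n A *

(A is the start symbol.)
A FIRST/FOLLOW conflict occurs when a non-terminal N has a nullable alternative N → β (β ⇒* ε) and another alternative N → α with FIRST(α) ∩ FOLLOW(N) ≠ ∅: on such a lookahead the parser cannot decide between expanding α and letting N vanish via β.

Nullable non-terminals: A.
FIRST sets used below: FIRST(T) = { 'y' }

A: nullable alternative(s) A → ε; FOLLOW(A) = { $, '*' }
  A → T *: FIRST \ {ε} = { 'y' } — disjoint from FOLLOW(A)
  A → ε: FIRST \ {ε} = { } — this is the only nullable alternative, skip
  A → n A *: FIRST \ {ε} = { 'n' } — disjoint from FOLLOW(A)

T has no nullable alternative, so no FIRST/FOLLOW check is needed there.

No FIRST/FOLLOW conflicts found.

Answer: No FIRST/FOLLOW conflicts.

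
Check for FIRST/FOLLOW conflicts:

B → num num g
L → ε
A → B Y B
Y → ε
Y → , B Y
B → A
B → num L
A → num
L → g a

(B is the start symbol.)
A FIRST/FOLLOW conflict occurs when a non-terminal N has a nullable alternative N → β (β ⇒* ε) and another alternative N → α with FIRST(α) ∩ FOLLOW(N) ≠ ∅: on such a lookahead the parser cannot decide between expanding α and letting N vanish via β.

Nullable non-terminals: L, Y.

L: nullable alternative(s) L → ε; FOLLOW(L) = { $, ',', 'num' }
  L → ε: FIRST \ {ε} = { } — this is the only nullable alternative, skip
  L → g a: FIRST \ {ε} = { 'g' } — disjoint from FOLLOW(L)

Y: nullable alternative(s) Y → ε; FOLLOW(Y) = { 'num' }
  Y → ε: FIRST \ {ε} = { } — this is the only nullable alternative, skip
  Y → , B Y: FIRST \ {ε} = { ',' } — disjoint from FOLLOW(Y)

A, B have no nullable alternative, so no FIRST/FOLLOW check is needed there.

No FIRST/FOLLOW conflicts found.

Answer: No FIRST/FOLLOW conflicts.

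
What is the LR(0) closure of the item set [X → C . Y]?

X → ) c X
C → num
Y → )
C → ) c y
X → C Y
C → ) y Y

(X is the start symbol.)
To compute CLOSURE, for each item [A → α.Bβ] where B is a non-terminal, add [B → .γ] for all productions B → γ; repeat for the newly added items until nothing changes.

Start with: [X → C . Y]
  [X → C . Y] has the dot before Y: add [Y → . )]
No further items can be added.

CLOSURE = { [X → C . Y], [Y → . )] }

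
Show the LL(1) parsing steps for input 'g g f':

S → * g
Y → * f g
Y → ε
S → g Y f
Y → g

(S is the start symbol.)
Stack is shown with the top on the left.

Stack    Input    Action
------------------------
S $      g g f $  output S → g Y f
g Y f $  g g f $  match 'g'
Y f $    g f $    output Y → g
g f $    g f $    match 'g'
f $      f $      match 'f'
$        $        accept

The string is accepted.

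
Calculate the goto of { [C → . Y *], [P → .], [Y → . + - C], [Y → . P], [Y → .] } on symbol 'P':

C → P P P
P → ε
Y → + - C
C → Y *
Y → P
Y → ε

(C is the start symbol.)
{ [Y → P .] }

GOTO(I, 'P') = CLOSURE({ [A → αX.β] : [A → α.Xβ] ∈ I, X = 'P' })

Items with dot before 'P', with the dot advanced:
  [Y → . P] → [Y → P .]
Closure adds nothing (no advanced item has the dot before a non-terminal).

GOTO = { [Y → P .] }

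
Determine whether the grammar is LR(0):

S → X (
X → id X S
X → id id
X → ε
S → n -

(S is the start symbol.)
No. Shift-reduce conflict between [X → .] and [S → . n -]

A grammar is LR(0) if no state in the canonical LR(0) collection has:
  - both a shift item (dot before a terminal) and a complete item (shift-reduce conflict), or
  - two or more complete items (reduce-reduce conflict; the accept item [S' → S .] counts as a complete item here).

Augment with S' → S and build the canonical LR(0) collection (I0 = CLOSURE({[S' → . S]}), then GOTO on every symbol after a dot until no new states appear). It has 10 states:
  I0: { [S → . X (], [S → . n -], [S' → . S], [X → . id X S], [X → . id id], [X → .] }  — shift, reduce
  I1: { [S' → S .] }  — accept
  I2: { [S → X . (] }  — shift
  I3: { [X → . id X S], [X → . id id], [X → .], [X → id . X S], [X → id . id] }  — shift, reduce
  I4: { [S → n . -] }  — shift
  I5: { [S → n - .] }  — reduce
  I6: { [S → . X (], [S → . n -], [X → . id X S], [X → . id id], [X → .], [X → id X . S] }  — shift, reduce
  I7: { [X → . id X S], [X → . id id], [X → .], [X → id . X S], [X → id . id], [X → id id .] }  — shift, 2 reduces
  I8: { [X → id X S .] }  — reduce
  I9: { [S → X ( .] }  — reduce

Conflict in state I0:
  Shift-reduce conflict between [X → .] and [S → . n -]
So the grammar is NOT LR(0).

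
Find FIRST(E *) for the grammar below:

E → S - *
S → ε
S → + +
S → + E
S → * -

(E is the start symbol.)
FIRST sets of the non-terminals involved (from the grammar, by fixed-point iteration):
  FIRST(E) = { '*', '+', '-' }

To compute FIRST(E *), process the symbols left to right:
Symbol E is a non-terminal. Add FIRST(E) \ {ε} = { '*', '+', '-' }
E is not nullable (ε ∉ FIRST(E)), so stop here.
FIRST(E *) = { '*', '+', '-' }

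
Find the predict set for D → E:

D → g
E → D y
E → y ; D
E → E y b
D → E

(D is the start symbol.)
{ 'g', 'y' }

PREDICT(D → E) = (FIRST(RHS) \ {ε}) ∪ (FOLLOW(D) if ε ∈ FIRST(RHS), i.e. RHS ⇒* ε)
FIRST(E) = { 'g', 'y' }
FIRST(E) = { 'g', 'y' }
ε ∉ FIRST(E), so FOLLOW(D) is not added.
PREDICT(D → E) = { 'g', 'y' }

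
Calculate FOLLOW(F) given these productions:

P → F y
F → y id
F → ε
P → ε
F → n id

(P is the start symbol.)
{ 'y' }

To compute FOLLOW(F), find every occurrence of F on a right-hand side N → α F β: add FIRST(β) \ {ε}, and if β is empty or nullable also add FOLLOW(N). Iterate to a fixed point.

In P → F y: F is followed by y, add FIRST(y) \ {ε} = { 'y' }

Taking the union: FOLLOW(F) = { 'y' }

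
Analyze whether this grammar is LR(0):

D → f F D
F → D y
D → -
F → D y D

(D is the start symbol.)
No. Shift-reduce conflict between [F → D y .] and [D → . -]

A grammar is LR(0) if no state in the canonical LR(0) collection has:
  - both a shift item (dot before a terminal) and a complete item (shift-reduce conflict), or
  - two or more complete items (reduce-reduce conflict; the accept item [D' → D .] counts as a complete item here).

Augment with D' → D and build the canonical LR(0) collection (I0 = CLOSURE({[D' → . D]}), then GOTO on every symbol after a dot until no new states appear). It has 9 states:
  I0: { [D → . -], [D → . f F D], [D' → . D] }  — shift
  I1: { [D → - .] }  — reduce
  I2: { [D' → D .] }  — accept
  I3: { [D → . -], [D → . f F D], [D → f . F D], [F → . D y D], [F → . D y] }  — shift
  I4: { [F → D . y D], [F → D . y] }  — shift
  I5: { [D → . -], [D → . f F D], [D → f F . D] }  — shift
  I6: { [D → f F D .] }  — reduce
  I7: { [D → . -], [D → . f F D], [F → D y . D], [F → D y .] }  — shift, reduce
  I8: { [F → D y D .] }  — reduce

Conflict in state I7:
  Shift-reduce conflict between [F → D y .] and [D → . -]
So the grammar is NOT LR(0).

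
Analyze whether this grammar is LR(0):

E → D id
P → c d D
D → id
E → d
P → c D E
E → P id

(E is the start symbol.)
Augment with E' → E and build the canonical LR(0) collection (I0 = CLOSURE({[E' → . E]}), then GOTO on every symbol after a dot until no new states appear). It has 13 states:
  I0: { [D → . id], [E → . D id], [E → . P id], [E → . d], [E' → . E], [P → . c D E], [P → . c d D] }  — shift
  I1: { [E → D . id] }  — shift
  I2: { [E' → E .] }  — accept
  I3: { [E → P . id] }  — shift
  I4: { [D → . id], [P → c . D E], [P → c . d D] }  — shift
  I5: { [E → d .] }  — reduce
  I6: { [D → id .] }  — reduce
  I7: { [D → . id], [E → . D id], [E → . P id], [E → . d], [P → . c D E], [P → . c d D], [P → c D . E] }  — shift
  I8: { [D → . id], [P → c d . D] }  — shift
  I9: { [P → c d D .] }  — reduce
  I10: { [P → c D E .] }  — reduce
  I11: { [E → P id .] }  — reduce
  I12: { [E → D id .] }  — reduce

Every state is either a pure shift/goto state or contains exactly one complete item and nothing to shift — no conflicts. The grammar is LR(0).

Answer: Yes, the grammar is LR(0)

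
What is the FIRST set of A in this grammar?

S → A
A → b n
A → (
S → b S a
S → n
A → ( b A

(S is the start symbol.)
{ '(', 'b' }

From A → b n:
  - b is a terminal: add 'b' and stop
From A → (:
  - '(' is a terminal: add '(' and stop
From A → ( b A:
  - '(' is a terminal: add '(' and stop

Collecting: FIRST(A) = { '(', 'b' }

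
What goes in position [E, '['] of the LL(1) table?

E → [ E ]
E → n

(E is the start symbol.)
E → [ E ]

To find M[E, '['], we find productions for E where '[' is in the predict set (PREDICT(N → α) = (FIRST(α) \ {ε}) ∪ (FOLLOW(N) if α ⇒* ε)).

E → [ E ]: PREDICT = { '[' }
  '[' is in predict set, so this production goes in M[E, '[']
E → n: PREDICT = { 'n' }

M[E, '['] = E → [ E ]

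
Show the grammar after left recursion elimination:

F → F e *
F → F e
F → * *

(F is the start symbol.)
F is directly left-recursive. The standard transformation for
  A → A α₁ | ... | A α_m | β₁ | ... | β_n
is
  A  → β₁ A' | ... | β_n A'
  A' → α₁ A' | ... | α_m A' | ε

F → * * becomes F → * * F'
F → F e * becomes F' → e * F'
F → F e becomes F' → e F'
Add F' → ε

Resulting grammar:
F → * * F'
F' → e * F'
F' → e F'
F' → ε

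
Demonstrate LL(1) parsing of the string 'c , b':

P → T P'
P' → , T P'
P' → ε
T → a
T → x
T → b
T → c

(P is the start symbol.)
LL(1) parsing maintains a stack (initially the start symbol over $) and the input. At each step: if the stack top is a terminal, match it against the current input token; if it is a non-terminal N, replace it with the RHS of M[N, lookahead] (the unique production whose predict set contains the lookahead).

Stack is shown with the top on the left.

Stack     Input    Action
-------------------------
P $       c , b $  output P → T P'
T P' $    c , b $  output T → c
c P' $    c , b $  match 'c'
P' $      , b $    output P' → , T P'
, T P' $  , b $    match ','
T P' $    b $      output T → b
b P' $    b $      match 'b'
P' $      $        output P' → ε
$         $        accept

The string is accepted.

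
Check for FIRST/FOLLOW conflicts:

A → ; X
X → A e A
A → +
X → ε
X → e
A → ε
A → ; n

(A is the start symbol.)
A FIRST/FOLLOW conflict occurs when a non-terminal N has a nullable alternative N → β (β ⇒* ε) and another alternative N → α with FIRST(α) ∩ FOLLOW(N) ≠ ∅: on such a lookahead the parser cannot decide between expanding α and letting N vanish via β.

Nullable non-terminals: A, X.
FIRST sets used below: FIRST(A) = { '+', ';', ε }

A: nullable alternative(s) A → ε; FOLLOW(A) = { $, 'e' }
  A → ; X: FIRST \ {ε} = { ';' } — disjoint from FOLLOW(A)
  A → +: FIRST \ {ε} = { '+' } — disjoint from FOLLOW(A)
  A → ε: FIRST \ {ε} = { } — this is the only nullable alternative, skip
  A → ; n: FIRST \ {ε} = { ';' } — disjoint from FOLLOW(A)

X: nullable alternative(s) X → ε; FOLLOW(X) = { $, 'e' }
  X → A e A: FIRST \ {ε} = { '+', ';', 'e' } — overlaps FOLLOW(X) on { 'e' }: CONFLICT
  X → ε: FIRST \ {ε} = { } — this is the only nullable alternative, skip
  X → e: FIRST \ {ε} = { 'e' } — overlaps FOLLOW(X) on { 'e' }: CONFLICT

So the grammar has 2 FIRST/FOLLOW conflicts (marked CONFLICT above).

Answer: Yes. X → A e A with FOLLOW(X) on { 'e' }; X → e with FOLLOW(X) on { 'e' }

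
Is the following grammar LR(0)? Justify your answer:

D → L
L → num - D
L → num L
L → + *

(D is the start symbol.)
A grammar is LR(0) if no state in the canonical LR(0) collection has:
  - both a shift item (dot before a terminal) and a complete item (shift-reduce conflict), or
  - two or more complete items (reduce-reduce conflict; the accept item [D' → D .] counts as a complete item here).

Augment with D' → D and build the canonical LR(0) collection (I0 = CLOSURE({[D' → . D]}), then GOTO on every symbol after a dot until no new states appear). It has 9 states:
  I0: { [D → . L], [D' → . D], [L → . + *], [L → . num - D], [L → . num L] }  — shift
  I1: { [L → + . *] }  — shift
  I2: { [D' → D .] }  — accept
  I3: { [D → L .] }  — reduce
  I4: { [L → . + *], [L → . num - D], [L → . num L], [L → num . - D], [L → num . L] }  — shift
  I5: { [D → . L], [L → . + *], [L → . num - D], [L → . num L], [L → num - . D] }  — shift
  I6: { [L → num L .] }  — reduce
  I7: { [L → num - D .] }  — reduce
  I8: { [L → + * .] }  — reduce

Every state is either a pure shift/goto state or contains exactly one complete item and nothing to shift — no conflicts. The grammar is LR(0).

Answer: Yes, the grammar is LR(0)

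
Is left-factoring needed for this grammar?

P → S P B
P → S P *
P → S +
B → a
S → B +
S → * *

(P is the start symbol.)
Left-factoring is needed when two productions for the same non-terminal
share a common prefix on the right-hand side.

Productions for P:
  P → S P B
  P → S P *
  P → S +
Productions for S:
  S → B +
  S → * *

Found common prefix 'S' in productions for P

Answer: Yes, P has productions with common prefix 'S'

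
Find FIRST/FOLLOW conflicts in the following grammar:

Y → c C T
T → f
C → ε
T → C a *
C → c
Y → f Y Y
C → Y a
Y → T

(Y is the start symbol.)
A FIRST/FOLLOW conflict occurs when a non-terminal N has a nullable alternative N → β (β ⇒* ε) and another alternative N → α with FIRST(α) ∩ FOLLOW(N) ≠ ∅: on such a lookahead the parser cannot decide between expanding α and letting N vanish via β.

Nullable non-terminals: C.
FIRST sets used below: FIRST(Y) = { 'a', 'c', 'f' }

C: nullable alternative(s) C → ε; FOLLOW(C) = { 'a', 'c', 'f' }
  C → ε: FIRST \ {ε} = { } — this is the only nullable alternative, skip
  C → c: FIRST \ {ε} = { 'c' } — overlaps FOLLOW(C) on { 'c' }: CONFLICT
  C → Y a: FIRST \ {ε} = { 'a', 'c', 'f' } — overlaps FOLLOW(C) on { 'a', 'c', 'f' }: CONFLICT

T, Y have no nullable alternative, so no FIRST/FOLLOW check is needed there.

So the grammar has 2 FIRST/FOLLOW conflicts (marked CONFLICT above).

Answer: Yes. C → c with FOLLOW(C) on { 'c' }; C → Y a with FOLLOW(C) on { 'a', 'c', 'f' }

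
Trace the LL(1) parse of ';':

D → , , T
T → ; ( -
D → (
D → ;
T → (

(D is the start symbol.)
LL(1) parsing maintains a stack (initially the start symbol over $) and the input. At each step: if the stack top is a terminal, match it against the current input token; if it is a non-terminal N, replace it with the RHS of M[N, lookahead] (the unique production whose predict set contains the lookahead).

Stack is shown with the top on the left.

Stack  Input  Action
--------------------
D $    ; $    output D → ;
; $    ; $    match ';'
$      $      accept

The string is accepted.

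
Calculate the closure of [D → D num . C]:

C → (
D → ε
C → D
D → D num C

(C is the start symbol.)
{ [C → . (], [C → . D], [D → . D num C], [D → .], [D → D num . C] }

Start with: [D → D num . C]
  [D → D num . C] has the dot before C: add [C → . (], [C → . D]
  [C → . D] has the dot before D: add [D → .], [D → . D num C]
No further items can be added.

CLOSURE = { [C → . (], [C → . D], [D → . D num C], [D → .], [D → D num . C] }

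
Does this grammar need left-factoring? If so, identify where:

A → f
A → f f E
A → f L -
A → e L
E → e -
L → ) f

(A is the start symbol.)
Left-factoring is needed when two productions for the same non-terminal
share a common prefix on the right-hand side.

Productions for A:
  A → f
  A → f f E
  A → f L -
  A → e L

Found common prefix 'f' in productions for A

Answer: Yes, A has productions with common prefix 'f'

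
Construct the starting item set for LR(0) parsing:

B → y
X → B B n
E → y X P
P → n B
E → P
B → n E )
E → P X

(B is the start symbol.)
First, augment the grammar with B' → B
I₀ = CLOSURE({ [B' → . B] }):
  [B' → . B] has the dot before B: add [B → . y], [B → . n E )]
No further items can be added.

I₀ = { [B → . n E )], [B → . y], [B' → . B] }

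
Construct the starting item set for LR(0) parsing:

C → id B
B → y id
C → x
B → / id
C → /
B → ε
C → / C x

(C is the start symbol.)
{ [C → . / C x], [C → . /], [C → . id B], [C → . x], [C' → . C] }

First, augment the grammar with C' → C
I₀ = CLOSURE({ [C' → . C] }):
  [C' → . C] has the dot before C: add [C → . id B], [C → . x], [C → . /], [C → . / C x]
No further items can be added.

I₀ = { [C → . / C x], [C → . /], [C → . id B], [C → . x], [C' → . C] }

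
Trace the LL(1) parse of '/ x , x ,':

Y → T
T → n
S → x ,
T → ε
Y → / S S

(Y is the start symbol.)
LL(1) parsing maintains a stack (initially the start symbol over $) and the input. At each step: if the stack top is a terminal, match it against the current input token; if it is a non-terminal N, replace it with the RHS of M[N, lookahead] (the unique production whose predict set contains the lookahead).

Stack is shown with the top on the left.

Stack    Input        Action
----------------------------
Y $      / x , x , $  output Y → / S S
/ S S $  / x , x , $  match '/'
S S $    x , x , $    output S → x ,
x , S $  x , x , $    match 'x'
, S $    , x , $      match ','
S $      x , $        output S → x ,
x , $    x , $        match 'x'
, $      , $          match ','
$        $            accept

The string is accepted.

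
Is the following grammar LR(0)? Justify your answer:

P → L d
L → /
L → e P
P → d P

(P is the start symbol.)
Yes, the grammar is LR(0)

A grammar is LR(0) if no state in the canonical LR(0) collection has:
  - both a shift item (dot before a terminal) and a complete item (shift-reduce conflict), or
  - two or more complete items (reduce-reduce conflict; the accept item [P' → P .] counts as a complete item here).

Augment with P' → P and build the canonical LR(0) collection (I0 = CLOSURE({[P' → . P]}), then GOTO on every symbol after a dot until no new states appear). It has 9 states:
  I0: { [L → . /], [L → . e P], [P → . L d], [P → . d P], [P' → . P] }  — shift
  I1: { [L → / .] }  — reduce
  I2: { [P → L . d] }  — shift
  I3: { [P' → P .] }  — accept
  I4: { [L → . /], [L → . e P], [P → . L d], [P → . d P], [P → d . P] }  — shift
  I5: { [L → . /], [L → . e P], [L → e . P], [P → . L d], [P → . d P] }  — shift
  I6: { [L → e P .] }  — reduce
  I7: { [P → d P .] }  — reduce
  I8: { [P → L d .] }  — reduce

Every state is either a pure shift/goto state or contains exactly one complete item and nothing to shift — no conflicts. The grammar is LR(0).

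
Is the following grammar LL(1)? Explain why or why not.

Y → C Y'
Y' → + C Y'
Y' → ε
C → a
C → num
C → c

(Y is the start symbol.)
A grammar is LL(1) if for each non-terminal N with multiple productions, the predict sets of those productions are pairwise disjoint, where PREDICT(N → α) = (FIRST(α) \ {ε}) ∪ (FOLLOW(N) if α ⇒* ε).

Relevant sets:
  FOLLOW(Y') = { $ }

For Y':
  PREDICT(Y' → '+' C Y') = { '+' }
  PREDICT(Y' → ε) = { $ }
For C:
  PREDICT(C → a) = { 'a' }
  PREDICT(C → num) = { 'num' }
  PREDICT(C → c) = { 'c' }
Y has a single production, so nothing to check there.

All predict sets are disjoint. The grammar IS LL(1).

Answer: Yes, the grammar is LL(1).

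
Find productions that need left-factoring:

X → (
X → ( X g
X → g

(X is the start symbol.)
Yes, X has productions with common prefix '('

Left-factoring is needed when two productions for the same non-terminal
share a common prefix on the right-hand side.

Productions for X:
  X → (
  X → ( X g
  X → g

Found common prefix '(' in productions for X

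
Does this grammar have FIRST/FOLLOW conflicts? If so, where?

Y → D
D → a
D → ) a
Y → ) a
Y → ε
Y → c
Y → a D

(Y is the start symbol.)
No FIRST/FOLLOW conflicts.

A FIRST/FOLLOW conflict occurs when a non-terminal N has a nullable alternative N → β (β ⇒* ε) and another alternative N → α with FIRST(α) ∩ FOLLOW(N) ≠ ∅: on such a lookahead the parser cannot decide between expanding α and letting N vanish via β.

Nullable non-terminals: Y.
FIRST sets used below: FIRST(D) = { ')', 'a' }

Y: nullable alternative(s) Y → ε; FOLLOW(Y) = { $ }
  Y → D: FIRST \ {ε} = { ')', 'a' } — disjoint from FOLLOW(Y)
  Y → ) a: FIRST \ {ε} = { ')' } — disjoint from FOLLOW(Y)
  Y → ε: FIRST \ {ε} = { } — this is the only nullable alternative, skip
  Y → c: FIRST \ {ε} = { 'c' } — disjoint from FOLLOW(Y)
  Y → a D: FIRST \ {ε} = { 'a' } — disjoint from FOLLOW(Y)

D has no nullable alternative, so no FIRST/FOLLOW check is needed there.

No FIRST/FOLLOW conflicts found.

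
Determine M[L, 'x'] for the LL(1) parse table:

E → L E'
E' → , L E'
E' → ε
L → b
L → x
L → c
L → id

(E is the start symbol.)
To find M[L, 'x'], we find productions for L where 'x' is in the predict set (PREDICT(N → α) = (FIRST(α) \ {ε}) ∪ (FOLLOW(N) if α ⇒* ε)).

L → b: PREDICT = { 'b' }
L → x: PREDICT = { 'x' }
  'x' is in predict set, so this production goes in M[L, 'x']
L → c: PREDICT = { 'c' }
L → id: PREDICT = { 'id' }

M[L, 'x'] = L → x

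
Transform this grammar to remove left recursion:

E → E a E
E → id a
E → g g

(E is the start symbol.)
E → id a E'
E → g g E'
E' → a E E'
E' → ε

E is directly left-recursive. The standard transformation for
  A → A α₁ | ... | A α_m | β₁ | ... | β_n
is
  A  → β₁ A' | ... | β_n A'
  A' → α₁ A' | ... | α_m A' | ε

E → id a becomes E → id a E'
E → g g becomes E → g g E'
E → E a E becomes E' → a E E'
Add E' → ε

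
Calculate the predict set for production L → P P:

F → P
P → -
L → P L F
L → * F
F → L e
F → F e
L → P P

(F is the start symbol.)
PREDICT(L → P P) = (FIRST(RHS) \ {ε}) ∪ (FOLLOW(L) if ε ∈ FIRST(RHS), i.e. RHS ⇒* ε)
FIRST(P) = { '-' }
FIRST(P P) = { '-' }
ε ∉ FIRST(P P), so FOLLOW(L) is not added.
PREDICT(L → P P) = { '-' }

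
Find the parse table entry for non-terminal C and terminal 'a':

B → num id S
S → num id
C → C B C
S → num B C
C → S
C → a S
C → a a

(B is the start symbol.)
C → C B C, C → a S, C → a a

To find M[C, 'a'], we find productions for C where 'a' is in the predict set (PREDICT(N → α) = (FIRST(α) \ {ε}) ∪ (FOLLOW(N) if α ⇒* ε)).

Relevant sets:
  FIRST(C) = { 'a', 'num' }
  FIRST(S) = { 'num' }

C → C B C: PREDICT = { 'a', 'num' }
  'a' is in predict set, so this production goes in M[C, 'a']
C → S: PREDICT = { 'num' }
C → a S: PREDICT = { 'a' }
  'a' is in predict set, so this production goes in M[C, 'a']
C → a a: PREDICT = { 'a' }
  'a' is in predict set, so this production goes in M[C, 'a']

M[C, 'a'] = C → C B C, C → a S, C → a a  (a multiply-defined cell — the grammar is not LL(1))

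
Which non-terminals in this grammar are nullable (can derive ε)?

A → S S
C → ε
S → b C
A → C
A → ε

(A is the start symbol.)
{ 'A', 'C' }

ε-productions: C → ε, A → ε
So C, A are immediately nullable.
No further non-terminal can be added: every production for the remaining non-terminals contains a terminal or a non-nullable non-terminal.
Nullable = { 'A', 'C' }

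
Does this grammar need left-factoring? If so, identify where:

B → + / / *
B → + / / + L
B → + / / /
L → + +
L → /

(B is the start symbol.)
Yes, B has productions with common prefix '+ / /'

Left-factoring is needed when two productions for the same non-terminal
share a common prefix on the right-hand side.

Productions for B:
  B → + / / *
  B → + / / + L
  B → + / / /
Productions for L:
  L → + +
  L → /

Found common prefix '+ / /' in productions for B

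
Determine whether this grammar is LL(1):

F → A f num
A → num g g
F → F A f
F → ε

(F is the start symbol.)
No. Predict set conflict for F: { 'num' }

Relevant sets:
  FIRST(A) = { 'num' }
  FIRST(F) = { 'num', ε }
  FOLLOW(F) = { $, 'num' }

For F:
  PREDICT(F → A f num) = { 'num' }
  PREDICT(F → F A f) = { 'num' }
  PREDICT(F → ε) = { $, 'num' }
A has a single production, so nothing to check there.

Conflict found: Predict set conflict for F: { 'num' }
The grammar is NOT LL(1).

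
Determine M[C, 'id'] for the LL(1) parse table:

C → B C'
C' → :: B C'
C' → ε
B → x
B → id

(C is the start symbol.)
To find M[C, 'id'], we find productions for C where 'id' is in the predict set (PREDICT(N → α) = (FIRST(α) \ {ε}) ∪ (FOLLOW(N) if α ⇒* ε)).

Relevant sets:
  FIRST(B) = { 'id', 'x' }

C → B C': PREDICT = { 'id', 'x' }
  'id' is in predict set, so this production goes in M[C, 'id']

M[C, 'id'] = C → B C'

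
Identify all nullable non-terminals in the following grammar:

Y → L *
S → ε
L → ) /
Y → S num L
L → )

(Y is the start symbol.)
A non-terminal is nullable if it can derive ε (the empty string): either it has an ε-production, or it has a production whose right-hand side consists entirely of nullable non-terminals.

ε-productions: S → ε
So S is immediately nullable.
No further non-terminal can be added: every production for the remaining non-terminals contains a terminal or a non-nullable non-terminal.
Nullable = { 'S' }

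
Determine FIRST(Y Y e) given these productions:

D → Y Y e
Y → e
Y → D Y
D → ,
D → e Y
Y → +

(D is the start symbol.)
FIRST sets of the non-terminals involved (from the grammar, by fixed-point iteration):
  FIRST(Y) = { '+', ',', 'e' }

To compute FIRST(Y Y e), process the symbols left to right:
Symbol Y is a non-terminal. Add FIRST(Y) \ {ε} = { '+', ',', 'e' }
Y is not nullable (ε ∉ FIRST(Y)), so stop here.
FIRST(Y Y e) = { '+', ',', 'e' }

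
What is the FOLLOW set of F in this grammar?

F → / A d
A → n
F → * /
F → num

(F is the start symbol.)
To compute FOLLOW(F), find every occurrence of F on a right-hand side N → α F β: add FIRST(β) \ {ε}, and if β is empty or nullable also add FOLLOW(N). Iterate to a fixed point.

F is the start symbol, so $ ∈ FOLLOW(F).
F does not occur on any right-hand side.

Taking the union: FOLLOW(F) = { $ }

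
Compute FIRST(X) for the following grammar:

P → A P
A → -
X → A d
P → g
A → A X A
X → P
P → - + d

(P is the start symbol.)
FIRST sets of the other non-terminals involved (by the same procedure, iterated to a fixed point):
  FIRST(A) = { '-' }
  FIRST(P) = { '-', 'g' }

From X → A d:
  - A is a non-terminal: add FIRST(A) \ {ε} = { '-' }
    A is not nullable, so stop
From X → P:
  - P is a non-terminal: add FIRST(P) \ {ε} = { '-', 'g' }
    P is not nullable, so stop

Collecting: FIRST(X) = { '-', 'g' }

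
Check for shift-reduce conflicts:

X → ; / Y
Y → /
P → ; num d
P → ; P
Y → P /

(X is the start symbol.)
No shift-reduce conflicts

Augment with X' → X and build the canonical LR(0) collection (I0 = CLOSURE({[X' → . X]}), then GOTO on every symbol after a dot until no new states appear). It has 12 states:
  I0: { [X → . ; / Y], [X' → . X] }  — shift
  I1: { [X → ; . / Y] }  — shift
  I2: { [X' → X .] }  — accept
  I3: { [P → . ; P], [P → . ; num d], [X → ; / . Y], [Y → . /], [Y → . P /] }  — shift
  I4: { [Y → / .] }  — reduce
  I5: { [P → . ; P], [P → . ; num d], [P → ; . P], [P → ; . num d] }  — shift
  I6: { [Y → P . /] }  — shift
  I7: { [X → ; / Y .] }  — reduce
  I8: { [Y → P / .] }  — reduce
  I9: { [P → ; P .] }  — reduce
  I10: { [P → ; num . d] }  — shift
  I11: { [P → ; num d .] }  — reduce

No state contains both a complete item and a shift item.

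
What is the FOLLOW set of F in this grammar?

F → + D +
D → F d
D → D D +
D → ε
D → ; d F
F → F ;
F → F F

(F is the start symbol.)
F is the start symbol, so $ ∈ FOLLOW(F).
In D → F d: F is followed by d, add FIRST(d) \ {ε} = { 'd' }
In D → ; d F: F is at the end, add FOLLOW(D)
In F → F ;: F is followed by ';', add FIRST(';') \ {ε} = { ';' }
In F → F F: F is followed by F, add FIRST(F) \ {ε} = { '+' }
In F → F F: F is at the end; this adds FOLLOW(F) to itself — nothing new

The FOLLOW sets referred to above (computed the same way, to a fixed point):
  FOLLOW(D) = { '+', ';' }

Taking the union: FOLLOW(F) = { $, '+', ';', 'd' }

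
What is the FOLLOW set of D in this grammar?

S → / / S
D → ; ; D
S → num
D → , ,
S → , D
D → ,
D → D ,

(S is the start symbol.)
{ $, ',' }

In D → ; ; D: D is at the end; this adds FOLLOW(D) to itself — nothing new
In S → , D: D is at the end, add FOLLOW(S)
In D → D ,: D is followed by ',', add FIRST(',') \ {ε} = { ',' }

The FOLLOW sets referred to above (computed the same way, to a fixed point):
  FOLLOW(S) = { $ }

Taking the union: FOLLOW(D) = { $, ',' }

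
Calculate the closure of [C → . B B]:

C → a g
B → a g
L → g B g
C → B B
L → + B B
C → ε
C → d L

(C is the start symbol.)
{ [B → . a g], [C → . B B] }

Start with: [C → . B B]
  [C → . B B] has the dot before B: add [B → . a g]
No further items can be added.

CLOSURE = { [B → . a g], [C → . B B] }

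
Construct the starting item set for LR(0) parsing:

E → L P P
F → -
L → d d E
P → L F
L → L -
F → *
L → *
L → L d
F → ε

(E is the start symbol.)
First, augment the grammar with E' → E
I₀ = CLOSURE({ [E' → . E] }):
  [E' → . E] has the dot before E: add [E → . L P P]
  [E → . L P P] has the dot before L: add [L → . d d E], [L → . L -], [L → . *], [L → . L d]
No further items can be added.

I₀ = { [E → . L P P], [E' → . E], [L → . *], [L → . L -], [L → . L d], [L → . d d E] }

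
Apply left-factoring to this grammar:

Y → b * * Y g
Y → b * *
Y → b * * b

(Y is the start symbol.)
Y → b * * Y'
Y' → Y g
Y' → ε
Y' → b

Left-factoring transforms A → αβ₁ | αβ₂ into A → αA' and A' → β₁ | β₂
(α is the longest common prefix among the alternatives). Repeat until
no nonterminal has two alternatives with a common prefix.

Round 1: Y has alternatives sharing prefix 'b * *'. Introduce Y': Y → b * * Y'
  Add: Y' → Y g
  Add: Y' → ε
  Add: Y' → b

No remaining common prefixes — done.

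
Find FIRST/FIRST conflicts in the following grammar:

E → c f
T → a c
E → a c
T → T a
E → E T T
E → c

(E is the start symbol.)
A FIRST/FIRST conflict occurs when two productions N → α and N → β for the same non-terminal have FIRST(α) ∩ FIRST(β) ≠ ∅ (with ε ∈ FIRST of a nullable right-hand side, so two nullable alternatives also conflict).

FIRST sets of the non-terminals at (or reachable through a nullable prefix from) the front of some alternative:
  FIRST(E) = { 'a', 'c' }
  FIRST(T) = { 'a' }

Productions for E:
  E → c f: FIRST = { 'c' }
  E → a c: FIRST = { 'a' }
  E → E T T: FIRST = { 'a', 'c' }
  E → c: FIRST = { 'c' }
Productions for T:
  T → a c: FIRST = { 'a' }
  T → T a: FIRST = { 'a' }

Conflict for E: E → c f and E → E T T
  Overlap: { 'c' }
Conflict for E: E → c f and E → c
  Overlap: { 'c' }
Conflict for E: E → a c and E → E T T
  Overlap: { 'a' }
Conflict for E: E → E T T and E → c
  Overlap: { 'c' }
Conflict for T: T → a c and T → T a
  Overlap: { 'a' }

Answer: Yes. E → c f / E → E T T on { 'c' }; E → c f / E → c on { 'c' }; E → a c / E → E T T on { 'a' }; E → E T T / E → c on { 'c' }; T → a c / T → T a on { 'a' }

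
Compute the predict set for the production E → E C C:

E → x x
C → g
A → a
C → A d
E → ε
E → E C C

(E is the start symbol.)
{ 'a', 'g', 'x' }

PREDICT(E → E C C) = (FIRST(RHS) \ {ε}) ∪ (FOLLOW(E) if ε ∈ FIRST(RHS), i.e. RHS ⇒* ε)
FIRST(E) = { 'a', 'g', 'x', ε }
FIRST(C) = { 'a', 'g' }
FIRST(E C C) = { 'a', 'g', 'x' }
ε ∉ FIRST(E C C), so FOLLOW(E) is not added.
PREDICT(E → E C C) = { 'a', 'g', 'x' }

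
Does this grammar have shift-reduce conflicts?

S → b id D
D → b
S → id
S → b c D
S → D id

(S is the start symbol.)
Yes — I3: [D → b .] vs [S → b . c D]

A shift-reduce conflict occurs when an LR(0) state has both:
  - a complete (reduce) item [A → α .] (dot at the end), and
  - a shift item [B → β . c γ] (dot before a terminal).

Augment with S' → S and build the canonical LR(0) collection (I0 = CLOSURE({[S' → . S]}), then GOTO on every symbol after a dot until no new states appear). It has 11 states:
  I0: { [D → . b], [S → . D id], [S → . b c D], [S → . b id D], [S → . id], [S' → . S] }  — shift
  I1: { [S → D . id] }  — shift
  I2: { [S' → S .] }  — accept
  I3: { [D → b .], [S → b . c D], [S → b . id D] }  — shift, reduce
  I4: { [S → id .] }  — reduce
  I5: { [D → . b], [S → b c . D] }  — shift
  I6: { [D → . b], [S → b id . D] }  — shift
  I7: { [S → b id D .] }  — reduce
  I8: { [D → b .] }  — reduce
  I9: { [S → b c D .] }  — reduce
  I10: { [S → D id .] }  — reduce

I3 contains reduce item [D → b .] and shift items [S → b . c D], [S → b . id D] — shift-reduce conflict.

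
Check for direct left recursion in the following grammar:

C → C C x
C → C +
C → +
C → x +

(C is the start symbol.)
Yes, C is left-recursive

C → C C x: LEFT RECURSIVE (starts with C)
C → C +: LEFT RECURSIVE (starts with C)
C → +: starts with '+'
C → x +: starts with x

The grammar has direct left recursion on: C.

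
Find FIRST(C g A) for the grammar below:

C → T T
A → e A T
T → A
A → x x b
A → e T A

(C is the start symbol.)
FIRST sets of the non-terminals involved (from the grammar, by fixed-point iteration):
  FIRST(C) = { 'e', 'x' }

To compute FIRST(C g A), process the symbols left to right:
Symbol C is a non-terminal. Add FIRST(C) \ {ε} = { 'e', 'x' }
C is not nullable (ε ∉ FIRST(C)), so stop here.
FIRST(C g A) = { 'e', 'x' }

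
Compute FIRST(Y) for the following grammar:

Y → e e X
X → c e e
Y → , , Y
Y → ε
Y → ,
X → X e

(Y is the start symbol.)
{ ',', 'e', ε }

To compute FIRST(Y), examine every production with Y on the left-hand side, reading each right-hand side left to right until a non-nullable symbol is reached.

From Y → e e X:
  - e is a terminal: add 'e' and stop
From Y → , , Y:
  - ',' is a terminal: add ',' and stop
From Y → ε:
  - ε-production, so ε ∈ FIRST(Y)
From Y → ,:
  - ',' is a terminal: add ',' and stop

Collecting: FIRST(Y) = { ',', 'e', ε }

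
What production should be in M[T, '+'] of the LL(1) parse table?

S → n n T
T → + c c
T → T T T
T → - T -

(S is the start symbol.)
T → + c c, T → T T T

To find M[T, '+'], we find productions for T where '+' is in the predict set (PREDICT(N → α) = (FIRST(α) \ {ε}) ∪ (FOLLOW(N) if α ⇒* ε)).

Relevant sets:
  FIRST(T) = { '+', '-' }

T → + c c: PREDICT = { '+' }
  '+' is in predict set, so this production goes in M[T, '+']
T → T T T: PREDICT = { '+', '-' }
  '+' is in predict set, so this production goes in M[T, '+']
T → - T -: PREDICT = { '-' }

M[T, '+'] = T → + c c, T → T T T  (a multiply-defined cell — the grammar is not LL(1))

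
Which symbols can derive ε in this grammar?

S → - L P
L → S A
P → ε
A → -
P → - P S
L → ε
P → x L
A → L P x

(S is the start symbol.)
ε-productions: P → ε, L → ε
So P, L are immediately nullable.
No further non-terminal can be added: every production for the remaining non-terminals contains a terminal or a non-nullable non-terminal.
Nullable = { 'L', 'P' }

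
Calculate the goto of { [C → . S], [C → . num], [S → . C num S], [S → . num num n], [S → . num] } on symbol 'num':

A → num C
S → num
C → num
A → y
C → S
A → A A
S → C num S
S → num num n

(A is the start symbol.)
{ [C → num .], [S → num . num n], [S → num .] }

GOTO(I, 'num') = CLOSURE({ [A → αX.β] : [A → α.Xβ] ∈ I, X = 'num' })

Items with dot before 'num', with the dot advanced:
  [C → . num] → [C → num .]
  [S → . num] → [S → num .]
  [S → . num num n] → [S → num . num n]
Closure adds nothing (no advanced item has the dot before a non-terminal).

GOTO = { [C → num .], [S → num . num n], [S → num .] }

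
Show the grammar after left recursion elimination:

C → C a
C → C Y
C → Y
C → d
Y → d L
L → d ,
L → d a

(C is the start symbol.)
C → Y C'
C → d C'
C' → a C'
C' → Y C'
C' → ε
Y → d L
L → d ,
L → d a

C is directly left-recursive. The standard transformation for
  A → A α₁ | ... | A α_m | β₁ | ... | β_n
is
  A  → β₁ A' | ... | β_n A'
  A' → α₁ A' | ... | α_m A' | ε

C → Y becomes C → Y C'
C → d becomes C → d C'
C → C a becomes C' → a C'
C → C Y becomes C' → Y C'
Add C' → ε

Productions for other non-terminals are unchanged:
  Y → d L
  L → d ,
  L → d a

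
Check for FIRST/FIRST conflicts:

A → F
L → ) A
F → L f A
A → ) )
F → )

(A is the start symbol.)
Yes. A → F / A → ')' ')' on { ')' }; F → L f A / F → ')' on { ')' }

A FIRST/FIRST conflict occurs when two productions N → α and N → β for the same non-terminal have FIRST(α) ∩ FIRST(β) ≠ ∅ (with ε ∈ FIRST of a nullable right-hand side, so two nullable alternatives also conflict).

FIRST sets of the non-terminals at (or reachable through a nullable prefix from) the front of some alternative:
  FIRST(F) = { ')' }
  FIRST(L) = { ')' }

Productions for A:
  A → F: FIRST = { ')' }
  A → ) ): FIRST = { ')' }
Productions for F:
  F → L f A: FIRST = { ')' }
  F → ): FIRST = { ')' }
L has only one production, so no FIRST/FIRST conflict is possible there.

Conflict for A: A → F and A → ) )
  Overlap: { ')' }
Conflict for F: F → L f A and F → )
  Overlap: { ')' }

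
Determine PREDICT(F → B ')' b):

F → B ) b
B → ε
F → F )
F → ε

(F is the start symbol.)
{ ')' }

PREDICT(F → B ')' b) = (FIRST(RHS) \ {ε}) ∪ (FOLLOW(F) if ε ∈ FIRST(RHS), i.e. RHS ⇒* ε)
FIRST(B) = { ε }
FIRST(B ')' b) = { ')' }
ε ∉ FIRST(B ')' b), so FOLLOW(F) is not added.
PREDICT(F → B ')' b) = { ')' }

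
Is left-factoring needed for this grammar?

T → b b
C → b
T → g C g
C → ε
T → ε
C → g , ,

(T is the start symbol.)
Left-factoring is needed when two productions for the same non-terminal
share a common prefix on the right-hand side.

Productions for T:
  T → b b
  T → g C g
  T → ε
Productions for C:
  C → b
  C → ε
  C → g , ,

No common prefixes found.

Answer: No, left-factoring is not needed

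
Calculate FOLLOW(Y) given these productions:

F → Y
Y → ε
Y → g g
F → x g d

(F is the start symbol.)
{ $ }

In F → Y: Y is at the end, add FOLLOW(F)

The FOLLOW sets referred to above (computed the same way, to a fixed point):
  FOLLOW(F) = { $ }

Taking the union: FOLLOW(Y) = { $ }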